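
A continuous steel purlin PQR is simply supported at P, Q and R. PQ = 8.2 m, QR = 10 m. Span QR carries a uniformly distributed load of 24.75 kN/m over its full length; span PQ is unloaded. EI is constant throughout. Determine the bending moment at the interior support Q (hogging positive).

M_Q = 170 kN·m

Insert a hinge at Q; M_Q is the redundant, and each span becomes simply supported.
Discontinuity in slope at Q on the released structure — sum the simple-span end rotations:
  span QR: UDL 24.75: wL³/(24EI) = 1031/EI
  relative rotation θ_0 = (0 + 1031)/EI = 1031/EI
A unit hogging moment at Q produces rotation L₁/(3EI) + L₂/(3EI) = 6.067/EI.
Slope continuity at Q: θ_0 = M_Q·6.067/EI, so M_Q = 1031/6.067 = 170 kN·m (hogging).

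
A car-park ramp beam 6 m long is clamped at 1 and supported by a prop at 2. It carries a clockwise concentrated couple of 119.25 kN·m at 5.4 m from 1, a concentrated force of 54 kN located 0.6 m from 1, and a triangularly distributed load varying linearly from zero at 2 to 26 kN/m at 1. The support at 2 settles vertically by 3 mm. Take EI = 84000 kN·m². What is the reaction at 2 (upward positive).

Remove the prop at 2; the released (primary) structure is a cantilever built in at 1.
Free-end deflection of the primary structure under the applied loading (downward +):
  clockwise couple 119.25 at a = 5.4: M₀a(2L − a)/(2EI) = 2125/EI
  point load 54 at a = 0.6: Pa²(3L − a)/(6EI) = 56.38/EI
  triangular load, peak 26 at the fixed end: w₀L⁴/(30EI) = 1123/EI
  δ_0 = 3305/EI
Tip deflection under a unit load at 2: L³/(3EI) = 72/EI.
With EI = 84000 kN·m²: δ_0 = 0.039341 m and δ_{22} = 0.000857 m/kN.
Compatibility — the beam at 2 must follow the support down by 0.003 m: δ_0 − R_2·δ_{22} = 0.003, so R_2 = (0.039341 − 0.003)/0.000857 = 42.4 kN.

R_2 = 42.4 kN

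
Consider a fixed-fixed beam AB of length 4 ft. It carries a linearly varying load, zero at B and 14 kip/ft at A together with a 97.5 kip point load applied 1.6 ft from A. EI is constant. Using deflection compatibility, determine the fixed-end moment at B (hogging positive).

Take the two fixed-end moments M_A, M_B as redundants; the released structure is the simple span AB.
Simple-span end rotations at A and B under the given loads:
  at A: triangular load, peak 14: w₀L³/(45EI) = 19.91/EI
  at B: triangular load, peak 14: 7w₀L³/(360EI) = 17.42/EI
  at A: point load 97.5 at a = 1.6: Pab(L + b)/(6LEI) = 99.84/EI
  at B: point load 97.5 at a = 1.6: Pab(L + a)/(6LEI) = 87.36/EI
  θ_A0 = 119.8/EI,  θ_B0 = 104.8/EI
Flexibility coefficients: a unit moment at one end gives L/(3EI) there and L/(6EI) at the far end, so f₁₁ = f₂₂ = 1.333/EI and f₁₂ = f₂₁ = 0.6667/EI.
Compatibility — zero rotation at each built-in end:
  1.333 M_A + 0.6667 M_B = 119.8
  0.6667 M_A + 1.333 M_B = 104.8
Solving the pair gives M_A = 67.36 kip·ft and M_B = 44.91 kip·ft (hogging).

M_B = 44.91 kip·ft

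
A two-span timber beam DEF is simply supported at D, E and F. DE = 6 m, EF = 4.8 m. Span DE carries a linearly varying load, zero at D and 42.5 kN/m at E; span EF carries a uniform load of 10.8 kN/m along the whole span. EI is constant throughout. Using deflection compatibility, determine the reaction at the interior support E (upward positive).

Take M_E as the redundant. Released structure: two simple spans DE and EF with a hinge at E.
Discontinuity in slope at E on the released structure — sum the simple-span end rotations:
  span DE: triangular load, peak 42.5: w₀L³/(45EI) = 204/EI
  span EF: UDL 10.8: wL³/(24EI) = 49.77/EI
  relative rotation θ_0 = (204 + 49.77)/EI = 253.8/EI
A unit hogging moment at E produces rotation L₁/(3EI) + L₂/(3EI) = 3.6/EI.
Slope continuity at E: θ_0 = M_E·3.6/EI, so M_E = 253.8/3.6 = 70.49 kN·m (hogging).
Span DE, ΣM about D with M_E applied at E: R_E^{DE}·6 = 510 + 70.49, so R_E^{DE} = 96.75 kN and R_D = 127.5 − 96.75 = 30.75 kN.
Span EF, ΣM about F: R_E^{EF}·4.8 = 124.4 + 70.49, so R_E^{EF} = 40.61 kN and R_F = 51.84 − 40.61 = 11.23 kN.
R_E = 96.75 + 40.61 = 137.4 kN.

R_E = 137.4 kN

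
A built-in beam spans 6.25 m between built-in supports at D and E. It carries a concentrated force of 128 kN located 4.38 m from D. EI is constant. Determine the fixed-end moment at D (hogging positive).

M_D = 50.19 kN·m

Release both end moments; the primary structure is a simply-supported span DE with redundants M_D and M_E.
On the primary (simply-supported) span, the end slopes from the loading are:
  at D: point load 128 at a = 4.38: Pab(L + b)/(6LEI) = 227/EI
  at E: point load 128 at a = 4.38: Pab(L + a)/(6LEI) = 297.2/EI
  θ_D0 = 227/EI,  θ_E0 = 297.2/EI
Flexibility coefficients: a unit moment at one end gives L/(3EI) there and L/(6EI) at the far end, so f₁₁ = f₂₂ = 2.083/EI and f₁₂ = f₂₁ = 1.042/EI.
Compatibility — zero rotation at each built-in end:
  2.083 M_D + 1.042 M_E = 227
  1.042 M_D + 2.083 M_E = 297.2
Solving the pair gives M_D = 50.19 kN·m and M_E = 117.6 kN·m (hogging).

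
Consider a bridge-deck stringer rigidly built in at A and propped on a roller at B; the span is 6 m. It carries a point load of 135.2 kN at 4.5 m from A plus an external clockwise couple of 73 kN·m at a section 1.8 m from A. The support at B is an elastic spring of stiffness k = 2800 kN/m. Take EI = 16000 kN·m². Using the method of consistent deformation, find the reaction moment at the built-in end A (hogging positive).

M_A = 154.1 kN·m

Take the reaction at B as the redundant and release it; the primary structure is a cantilever fixed at A.
Primary-structure tip deflection at B by superposition:
  point load 135.2 at a = 4.5: Pa²(3L − a)/(6EI) = 6160/EI
  clockwise couple 73 at a = 1.8: M₀a(2L − a)/(2EI) = 670.1/EI
  δ_0 = 6830/EI
Flexibility coefficient — unit upward force at B: δ_{BB} = L³/(3EI) = 72/EI.
With EI = 16000 kN·m²: δ_0 = 0.42689 m and δ_{BB} = 0.0045 m/kN.
Compatibility — the spring shortens by R_B/k under the reaction it provides: δ_0 − R_B·δ_{BB} = R_B/k. With 1/k = 0.000357 m/kN, R_B = δ_0 / (δ_{BB} + 1/k) = 0.42689 / (0.0045 + 0.000357) = 87.89 kN.
Moment equilibrium about A: M_A = Σ(load moments about A) − R_B·L = 681.4 − 87.89×6 = 154.1 kN·m.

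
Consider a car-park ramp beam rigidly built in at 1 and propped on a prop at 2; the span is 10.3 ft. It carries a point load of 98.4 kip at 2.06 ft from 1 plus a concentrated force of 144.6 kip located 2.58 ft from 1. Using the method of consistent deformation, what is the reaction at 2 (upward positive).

Remove the prop at 2; the released (primary) structure is a cantilever built in at 1.
Free-end deflection of the primary structure under the applied loading (downward +):
  point load 98.4 at a = 2.06: Pa²(3L − a)/(6EI) = 2007/EI
  point load 144.6 at a = 2.58: Pa²(3L − a)/(6EI) = 4543/EI
  δ_0 = 6550/EI
Flexibility coefficient — unit upward force at 2: δ_{22} = L³/(3EI) = 364.2/EI.
Compatibility at 2: δ_0 − R_2·δ_{22} = 0, so R_2 = 6550/364.2 = 17.98 kip.

R_2 = 17.98 kip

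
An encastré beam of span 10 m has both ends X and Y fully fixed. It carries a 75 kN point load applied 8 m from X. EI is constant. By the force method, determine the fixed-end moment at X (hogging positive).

Take the two fixed-end moments M_X, M_Y as redundants; the released structure is the simple span XY.
On the primary (simply-supported) span, the end slopes from the loading are:
  at X: point load 75 at a = 8: Pab(L + b)/(6LEI) = 240/EI
  at Y: point load 75 at a = 8: Pab(L + a)/(6LEI) = 360/EI
  θ_X0 = 240/EI,  θ_Y0 = 360/EI
Flexibility coefficients: a unit moment at one end gives L/(3EI) there and L/(6EI) at the far end, so f₁₁ = f₂₂ = 3.333/EI and f₁₂ = f₂₁ = 1.667/EI.
Compatibility — zero rotation at each built-in end:
  3.333 M_X + 1.667 M_Y = 240
  1.667 M_X + 3.333 M_Y = 360
Solving the pair gives M_X = 24 kN·m and M_Y = 96 kN·m (hogging).

M_X = 24 kN·m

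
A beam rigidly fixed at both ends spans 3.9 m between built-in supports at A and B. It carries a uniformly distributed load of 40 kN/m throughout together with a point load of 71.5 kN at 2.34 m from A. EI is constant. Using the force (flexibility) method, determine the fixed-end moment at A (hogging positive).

M_A = 77.47 kN·m

Take the two fixed-end moments M_A, M_B as redundants; the released structure is the simple span AB.
End rotations of the released simple span under the applied load (×1/EI):
  at A: UDL 40: wL³/(24EI) = 98.86/EI
  at B: UDL 40: wL³/(24EI) = 98.86/EI
  at A: point load 71.5 at a = 2.34: Pab(L + b)/(6LEI) = 60.9/EI
  at B: point load 71.5 at a = 2.34: Pab(L + a)/(6LEI) = 69.6/EI
  θ_A0 = 159.8/EI,  θ_B0 = 168.5/EI
Flexibility coefficients: a unit moment at one end gives L/(3EI) there and L/(6EI) at the far end, so f₁₁ = f₂₂ = 1.3/EI and f₁₂ = f₂₁ = 0.65/EI.
Compatibility — zero rotation at each built-in end:
  1.3 M_A + 0.65 M_B = 159.8
  0.65 M_A + 1.3 M_B = 168.5
Solving the pair gives M_A = 77.47 kN·m and M_B = 90.85 kN·m (hogging).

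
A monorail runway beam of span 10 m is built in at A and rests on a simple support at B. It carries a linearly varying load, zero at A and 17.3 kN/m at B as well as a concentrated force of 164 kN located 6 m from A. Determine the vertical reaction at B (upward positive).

Choose R_B as the redundant. The primary structure is the cantilever fixed at A.
Deflection at B on the released cantilever, summing each load's contribution:
  triangular load, peak 17.3 at the free end: 11w₀L⁴/(120EI) = 15858/EI
  point load 164 at a = 6: Pa²(3L − a)/(6EI) = 23616/EI
  δ_0 = 39474/EI
Tip deflection under a unit load at B: L³/(3EI) = 333.3/EI.
Compatibility at B: δ_0 − R_B·δ_{BB} = 0, so R_B = 39474/333.3 = 118.4 kN.

R_B = 118.4 kN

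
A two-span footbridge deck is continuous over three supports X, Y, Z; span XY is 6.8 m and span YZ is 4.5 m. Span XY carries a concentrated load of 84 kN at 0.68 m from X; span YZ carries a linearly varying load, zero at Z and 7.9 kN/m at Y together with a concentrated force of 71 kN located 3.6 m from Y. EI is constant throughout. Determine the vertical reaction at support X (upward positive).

Insert a hinge at Y; M_Y is the redundant, and each span becomes simply supported.
Discontinuity in slope at Y on the released structure — sum the simple-span end rotations:
  span XY: point load 84 at a = 0.68: Pab(L + a)/(6LEI) = 64.09/EI
  span YZ: triangular load, peak 7.9: w₀L³/(45EI) = 16/EI
  span YZ: point load 71 at a = 3.6: Pab(L + b)/(6LEI) = 46.01/EI
  relative rotation θ_0 = (64.09 + 62.01)/EI = 126.1/EI
A unit hogging moment at Y produces rotation L₁/(3EI) + L₂/(3EI) = 3.767/EI.
Slope continuity at Y: θ_0 = M_Y·3.767/EI, so M_Y = 126.1/3.767 = 33.48 kN·m (hogging).
Span XY, ΣM about X with M_Y applied at Y: R_Y^{XY}·6.8 = 57.12 + 33.48, so R_Y^{XY} = 13.32 kN and R_X = 84 − 13.32 = 70.68 kN.

R_X = 70.68 kN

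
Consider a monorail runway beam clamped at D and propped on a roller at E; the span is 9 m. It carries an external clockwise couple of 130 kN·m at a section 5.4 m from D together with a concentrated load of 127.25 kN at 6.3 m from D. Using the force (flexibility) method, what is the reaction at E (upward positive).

R_E = 89.91 kN

Remove the prop at E; the released (primary) structure is a cantilever built in at D.
Downward deflection at the released point E due to the loads:
  clockwise couple 130 at a = 5.4: M₀a(2L − a)/(2EI) = 4423/EI
  point load 127.25 at a = 6.3: Pa²(3L − a)/(6EI) = 17424/EI
  δ_0 = 21847/EI
Flexibility coefficient — unit upward force at E: δ_{EE} = L³/(3EI) = 243/EI.
Compatibility at E: δ_0 − R_E·δ_{EE} = 0, so R_E = 21847/243 = 89.91 kN.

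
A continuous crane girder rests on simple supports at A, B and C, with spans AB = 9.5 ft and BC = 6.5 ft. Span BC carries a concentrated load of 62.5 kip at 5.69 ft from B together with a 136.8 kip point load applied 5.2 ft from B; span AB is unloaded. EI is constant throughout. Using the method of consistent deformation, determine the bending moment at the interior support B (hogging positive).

M_B = 44.8 kip·ft

Release continuity at B by inserting a hinge; the redundant is the internal moment M_B. The primary structure is two simply-supported spans AB and BC.
End slopes at the hinge B, treating each span as simply supported:
  span BC: point load 62.5 at a = 5.69: Pab(L + b)/(6LEI) = 53.99/EI
  span BC: point load 136.8 at a = 5.2: Pab(L + b)/(6LEI) = 185/EI
  relative rotation θ_0 = (0 + 238.9)/EI = 238.9/EI
A unit hogging moment at B produces rotation L₁/(3EI) + L₂/(3EI) = 5.333/EI.
Compatibility: M_B·(L₁+L₂)/(3EI) = θ_0, giving M_B = 44.8 kip·ft (hogging).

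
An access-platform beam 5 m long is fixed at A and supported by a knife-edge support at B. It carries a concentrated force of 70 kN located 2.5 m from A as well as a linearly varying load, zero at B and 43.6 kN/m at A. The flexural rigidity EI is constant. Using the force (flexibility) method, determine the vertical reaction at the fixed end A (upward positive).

R_A = 135.3 kN

Remove the prop at B; the released (primary) structure is a cantilever built in at A.
Deflection at B on the released cantilever, summing each load's contribution:
  point load 70 at a = 2.5: Pa²(3L − a)/(6EI) = 911.5/EI
  triangular load, peak 43.6 at the fixed end: w₀L⁴/(30EI) = 908.3/EI
  δ_0 = 1820/EI
Tip deflection under a unit load at B: L³/(3EI) = 41.67/EI.
Compatibility at B: δ_0 − R_B·δ_{BB} = 0, so R_B = 1820/41.67 = 43.67 kN.
Vertical equilibrium: R_A = ΣP − R_B = 179 − 43.67 = 135.3 kN.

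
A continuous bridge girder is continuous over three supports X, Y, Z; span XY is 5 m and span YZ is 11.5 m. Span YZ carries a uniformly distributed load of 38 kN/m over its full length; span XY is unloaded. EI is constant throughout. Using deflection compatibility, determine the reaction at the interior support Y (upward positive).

R_Y = 344.1 kN

Take M_Y as the redundant. Released structure: two simple spans XY and YZ with a hinge at Y.
Discontinuity in slope at Y on the released structure — sum the simple-span end rotations:
  span YZ: UDL 38: wL³/(24EI) = 2408/EI
  relative rotation θ_0 = (0 + 2408)/EI = 2408/EI
A unit hogging moment at Y produces rotation L₁/(3EI) + L₂/(3EI) = 5.5/EI.
Slope continuity at Y: θ_0 = M_Y·5.5/EI, so M_Y = 2408/5.5 = 437.8 kN·m (hogging).
Span XY, ΣM about X with M_Y applied at Y: R_Y^{XY}·5 = 0 + 437.8, so R_Y^{XY} = 87.57 kN and R_X = 0 − 87.57 = -87.57 kN.
Span YZ, ΣM about Z: R_Y^{YZ}·11.5 = 2513 + 437.8, so R_Y^{YZ} = 256.6 kN and R_Z = 437 − 256.6 = 180.4 kN.
R_Y = 87.57 + 256.6 = 344.1 kN.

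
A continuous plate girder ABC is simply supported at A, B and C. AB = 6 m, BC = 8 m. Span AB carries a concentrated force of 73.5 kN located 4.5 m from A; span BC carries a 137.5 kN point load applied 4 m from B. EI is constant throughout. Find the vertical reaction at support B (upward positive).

R_B = 167.3 kN

Release continuity at B by inserting a hinge; the redundant is the internal moment M_B. The primary structure is two simply-supported spans AB and BC.
End slopes at the hinge B, treating each span as simply supported:
  span AB: point load 73.5 at a = 4.5: Pab(L + a)/(6LEI) = 144.7/EI
  span BC: point load 137.5 at a = 4: Pab(L + b)/(6LEI) = 550/EI
  relative rotation θ_0 = (144.7 + 550)/EI = 694.7/EI
A unit hogging moment at B produces rotation L₁/(3EI) + L₂/(3EI) = 4.667/EI.
Compatibility: M_B·(L₁+L₂)/(3EI) = θ_0, giving M_B = 148.9 kN·m (hogging).
Span AB, ΣM about A with M_B applied at B: R_B^{AB}·6 = 330.8 + 148.9, so R_B^{AB} = 79.94 kN and R_A = 73.5 − 79.94 = -6.436 kN.
Span BC, ΣM about C: R_B^{BC}·8 = 550 + 148.9, so R_B^{BC} = 87.36 kN and R_C = 137.5 − 87.36 = 50.14 kN.
R_B = 79.94 + 87.36 = 167.3 kN.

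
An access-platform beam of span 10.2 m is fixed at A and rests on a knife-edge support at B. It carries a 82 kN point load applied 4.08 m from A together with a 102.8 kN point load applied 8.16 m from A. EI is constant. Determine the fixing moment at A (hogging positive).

M_A = 261.3 kN·m

Choose R_B as the redundant. The primary structure is the cantilever fixed at A.
Primary-structure tip deflection at B by superposition:
  point load 82 at a = 4.08: Pa²(3L − a)/(6EI) = 6033/EI
  point load 102.8 at a = 8.16: Pa²(3L − a)/(6EI) = 25600/EI
  δ_0 = 31634/EI
Flexibility coefficient — unit upward force at B: δ_{BB} = L³/(3EI) = 353.7/EI.
The prop prevents deflection at B: R_B = δ_0/δ_{BB} = 31634/353.7 = 89.43 kN.
Moment equilibrium about A: M_A = Σ(load moments about A) − R_B·L = 1173 − 89.43×10.2 = 261.3 kN·m.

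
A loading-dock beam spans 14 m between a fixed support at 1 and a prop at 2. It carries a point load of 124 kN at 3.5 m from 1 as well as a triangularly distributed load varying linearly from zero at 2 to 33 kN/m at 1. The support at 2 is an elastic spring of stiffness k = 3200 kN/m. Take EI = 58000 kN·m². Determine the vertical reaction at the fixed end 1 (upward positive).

Release the roller at 2. Primary structure: cantilever fixed at 1.
Deflection at 2 on the released cantilever, summing each load's contribution:
  point load 124 at a = 3.5: Pa²(3L − a)/(6EI) = 9747/EI
  triangular load, peak 33 at the fixed end: w₀L⁴/(30EI) = 42258/EI
  δ_0 = 52005/EI
Tip deflection under a unit load at 2: L³/(3EI) = 914.7/EI.
With EI = 58000 kN·m²: δ_0 = 0.89663 m and δ_{22} = 0.01577 m/kN.
Compatibility — the spring shortens by R_2/k under the reaction it provides: δ_0 − R_2·δ_{22} = R_2/k. With 1/k = 0.000313 m/kN, R_2 = δ_0 / (δ_{22} + 1/k) = 0.89663 / (0.01577 + 0.000313) = 55.75 kN.
Vertical equilibrium: R_1 = ΣP − R_2 = 355 − 55.75 = 299.2 kN.

R_1 = 299.2 kN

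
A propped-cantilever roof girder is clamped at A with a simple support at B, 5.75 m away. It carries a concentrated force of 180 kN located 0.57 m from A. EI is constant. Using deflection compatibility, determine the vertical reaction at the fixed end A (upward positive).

Choose R_B as the redundant. The primary structure is the cantilever fixed at A.
Deflection at B on the released cantilever, summing each load's contribution:
  point load 180 at a = 0.57: Pa²(3L − a)/(6EI) = 162.6/EI
Flexibility coefficient — unit upward force at B: δ_{BB} = L³/(3EI) = 63.37/EI.
Compatibility at B: δ_0 − R_B·δ_{BB} = 0, so R_B = 162.6/63.37 = 2.566 kN.
Vertical equilibrium: R_A = ΣP − R_B = 180 − 2.566 = 177.4 kN.

R_A = 177.4 kN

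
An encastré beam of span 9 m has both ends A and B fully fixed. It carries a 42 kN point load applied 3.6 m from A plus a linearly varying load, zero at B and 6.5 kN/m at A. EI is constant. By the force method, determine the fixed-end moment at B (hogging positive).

M_B = 53.84 kN·m

Release both end moments; the primary structure is a simply-supported span AB with redundants M_A and M_B.
On the primary (simply-supported) span, the end slopes from the loading are:
  at A: point load 42 at a = 3.6: Pab(L + b)/(6LEI) = 217.7/EI
  at B: point load 42 at a = 3.6: Pab(L + a)/(6LEI) = 190.5/EI
  at A: triangular load, peak 6.5: w₀L³/(45EI) = 105.3/EI
  at B: triangular load, peak 6.5: 7w₀L³/(360EI) = 92.14/EI
  θ_A0 = 323/EI,  θ_B0 = 282.6/EI
Flexibility coefficients: a unit moment at one end gives L/(3EI) there and L/(6EI) at the far end, so f₁₁ = f₂₂ = 3/EI and f₁₂ = f₂₁ = 1.5/EI.
Compatibility — zero rotation at each built-in end:
  3 M_A + 1.5 M_B = 323
  1.5 M_A + 3 M_B = 282.6
Solving the pair gives M_A = 80.76 kN·m and M_B = 53.84 kN·m (hogging).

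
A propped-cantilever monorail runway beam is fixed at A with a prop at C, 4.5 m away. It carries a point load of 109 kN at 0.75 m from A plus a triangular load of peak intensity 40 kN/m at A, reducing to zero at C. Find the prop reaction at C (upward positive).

R_C = 22.29 kN

Take the reaction at C as the redundant and release it; the primary structure is a cantilever fixed at A.
Downward deflection at the released point C due to the loads:
  point load 109 at a = 0.75: Pa²(3L − a)/(6EI) = 130.3/EI
  triangular load, peak 40 at the fixed end: w₀L⁴/(30EI) = 546.8/EI
  δ_0 = 677/EI
Tip deflection under a unit load at C: L³/(3EI) = 30.38/EI.
The prop prevents deflection at C: R_C = δ_0/δ_{CC} = 677/30.38 = 22.29 kN.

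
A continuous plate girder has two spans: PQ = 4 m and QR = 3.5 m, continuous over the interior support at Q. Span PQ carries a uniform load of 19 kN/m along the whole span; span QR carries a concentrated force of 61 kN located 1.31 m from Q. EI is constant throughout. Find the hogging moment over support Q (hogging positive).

Insert a hinge at Q; M_Q is the redundant, and each span becomes simply supported.
Discontinuity in slope at Q on the released structure — sum the simple-span end rotations:
  span PQ: UDL 19: wL³/(24EI) = 50.67/EI
  span QR: point load 61 at a = 1.31: Pab(L + b)/(6LEI) = 47.42/EI
  relative rotation θ_0 = (50.67 + 47.42)/EI = 98.08/EI
A unit hogging moment at Q produces rotation L₁/(3EI) + L₂/(3EI) = 2.5/EI.
Slope continuity at Q: θ_0 = M_Q·2.5/EI, so M_Q = 98.08/2.5 = 39.23 kN·m (hogging).

M_Q = 39.23 kN·m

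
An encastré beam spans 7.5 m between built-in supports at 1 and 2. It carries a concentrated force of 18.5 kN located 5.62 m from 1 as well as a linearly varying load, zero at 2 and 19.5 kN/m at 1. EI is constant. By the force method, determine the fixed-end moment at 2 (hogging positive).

M_2 = 56.09 kN·m

Release both end moments; the primary structure is a simply-supported span 12 with redundants M_1 and M_2.
On the primary (simply-supported) span, the end slopes from the loading are:
  at 1: point load 18.5 at a = 5.62: Pab(L + b)/(6LEI) = 40.74/EI
  at 2: point load 18.5 at a = 5.62: Pab(L + a)/(6LEI) = 56.99/EI
  at 1: triangular load, peak 19.5: w₀L³/(45EI) = 182.8/EI
  at 2: triangular load, peak 19.5: 7w₀L³/(360EI) = 160/EI
  θ_10 = 223.6/EI,  θ_20 = 216.9/EI
Flexibility coefficients: a unit moment at one end gives L/(3EI) there and L/(6EI) at the far end, so f₁₁ = f₂₂ = 2.5/EI and f₁₂ = f₂₁ = 1.25/EI.
Compatibility — zero rotation at each built-in end:
  2.5 M_1 + 1.25 M_2 = 223.6
  1.25 M_1 + 2.5 M_2 = 216.9
Solving the pair gives M_1 = 61.38 kN·m and M_2 = 56.09 kN·m (hogging).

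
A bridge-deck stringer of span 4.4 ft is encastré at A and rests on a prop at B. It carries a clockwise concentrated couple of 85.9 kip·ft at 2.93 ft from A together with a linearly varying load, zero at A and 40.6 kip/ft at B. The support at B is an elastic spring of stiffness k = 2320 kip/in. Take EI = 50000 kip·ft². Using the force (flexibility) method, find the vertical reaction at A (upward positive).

Release the roller at B. Primary structure: cantilever fixed at A.
Deflection at B on the released cantilever, summing each load's contribution:
  clockwise couple 85.9 at a = 2.93: M₀a(2L − a)/(2EI) = 738.7/EI
  triangular load, peak 40.6 at the free end: 11w₀L⁴/(120EI) = 1395/EI
  δ_0 = 2134/EI
Tip deflection under a unit load at B: L³/(3EI) = 28.39/EI.
With EI = 50000 kip·ft²: δ_0 = 0.042672 ft and δ_{BB} = 0.000568 ft/kip.
Compatibility — the spring shortens by R_B/k under the reaction it provides: δ_0 − R_B·δ_{BB} = R_B/k. With 1/k = 1/(2320×12) ft/kip = 0.000036 ft/kip, R_B = δ_0 / (δ_{BB} + 1/k) = 0.042672 / (0.000568 + 0.000036) = 70.67 kip.
Vertical equilibrium: R_A = ΣP − R_B = 89.32 − 70.67 = 18.65 kip.

R_A = 18.65 kip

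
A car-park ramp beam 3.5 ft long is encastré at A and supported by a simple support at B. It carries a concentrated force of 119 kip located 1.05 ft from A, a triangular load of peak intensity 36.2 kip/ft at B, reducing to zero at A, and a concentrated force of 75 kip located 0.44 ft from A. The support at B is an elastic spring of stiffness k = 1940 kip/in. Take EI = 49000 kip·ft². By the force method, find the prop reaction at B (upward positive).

Release the roller at B. Primary structure: cantilever fixed at A.
Downward deflection at the released point B due to the loads:
  point load 119 at a = 1.05: Pa²(3L − a)/(6EI) = 206.6/EI
  triangular load, peak 36.2 at the free end: 11w₀L⁴/(120EI) = 498/EI
  point load 75 at a = 0.44: Pa²(3L − a)/(6EI) = 24.35/EI
  δ_0 = 728.9/EI
Tip deflection under a unit load at B: L³/(3EI) = 14.29/EI.
With EI = 49000 kip·ft²: δ_0 = 0.014876 ft and δ_{BB} = 0.000292 ft/kip.
Compatibility — the spring shortens by R_B/k under the reaction it provides: δ_0 − R_B·δ_{BB} = R_B/k. With 1/k = 1/(1940×12) ft/kip = 0.000043 ft/kip, R_B = δ_0 / (δ_{BB} + 1/k) = 0.014876 / (0.000292 + 0.000043) = 44.46 kip.

R_B = 44.46 kip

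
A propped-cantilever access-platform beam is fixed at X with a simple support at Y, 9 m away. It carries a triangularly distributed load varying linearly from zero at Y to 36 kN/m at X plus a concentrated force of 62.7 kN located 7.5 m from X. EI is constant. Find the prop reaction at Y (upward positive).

Remove the prop at Y; the released (primary) structure is a cantilever built in at X.
Primary-structure tip deflection at Y by superposition:
  triangular load, peak 36 at the fixed end: w₀L⁴/(30EI) = 7873/EI
  point load 62.7 at a = 7.5: Pa²(3L − a)/(6EI) = 11462/EI
  δ_0 = 19336/EI
Flexibility coefficient — unit upward force at Y: δ_{YY} = L³/(3EI) = 243/EI.
Compatibility at Y: δ_0 − R_Y·δ_{YY} = 0, so R_Y = 19336/243 = 79.57 kN.

R_Y = 79.57 kN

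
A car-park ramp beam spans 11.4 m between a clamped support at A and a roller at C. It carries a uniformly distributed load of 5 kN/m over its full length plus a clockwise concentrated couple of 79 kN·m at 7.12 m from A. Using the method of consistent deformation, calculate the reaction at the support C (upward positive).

Choose R_C as the redundant. The primary structure is the cantilever fixed at A.
Deflection at C on the released cantilever, summing each load's contribution:
  UDL 5: wL⁴/(8EI) = 10556/EI
  clockwise couple 79 at a = 7.12: M₀a(2L − a)/(2EI) = 4410/EI
  δ_0 = 14966/EI
Tip deflection under a unit load at C: L³/(3EI) = 493.8/EI.
Compatibility at C: δ_0 − R_C·δ_{CC} = 0, so R_C = 14966/493.8 = 30.3 kN.

R_C = 30.3 kN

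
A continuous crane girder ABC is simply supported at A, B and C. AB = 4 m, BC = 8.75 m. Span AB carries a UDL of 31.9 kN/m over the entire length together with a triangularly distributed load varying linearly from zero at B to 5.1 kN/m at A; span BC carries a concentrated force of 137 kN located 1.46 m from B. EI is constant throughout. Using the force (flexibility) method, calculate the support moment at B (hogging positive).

Take M_B as the redundant. Released structure: two simple spans AB and BC with a hinge at B.
End slopes at the hinge B, treating each span as simply supported:
  span AB: UDL 31.9: wL³/(24EI) = 85.07/EI
  span AB: triangular load, peak 5.1: 7w₀L³/(360EI) = 6.347/EI
  span BC: point load 137 at a = 1.46: Pab(L + b)/(6LEI) = 445.5/EI
  relative rotation θ_0 = (91.41 + 445.5)/EI = 536.9/EI
A unit hogging moment at B produces rotation L₁/(3EI) + L₂/(3EI) = 4.25/EI.
Slope continuity at B: θ_0 = M_B·4.25/EI, so M_B = 536.9/4.25 = 126.3 kN·m (hogging).

M_B = 126.3 kN·m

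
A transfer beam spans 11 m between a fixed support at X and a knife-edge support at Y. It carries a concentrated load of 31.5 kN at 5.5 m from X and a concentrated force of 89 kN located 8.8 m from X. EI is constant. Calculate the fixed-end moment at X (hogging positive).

Remove the prop at Y; the released (primary) structure is a cantilever built in at X.
Deflection at Y on the released cantilever, summing each load's contribution:
  point load 31.5 at a = 5.5: Pa²(3L − a)/(6EI) = 4367/EI
  point load 89 at a = 8.8: Pa²(3L − a)/(6EI) = 27798/EI
  δ_0 = 32166/EI
Flexibility coefficient — unit upward force at Y: δ_{YY} = L³/(3EI) = 443.7/EI.
The prop prevents deflection at Y: R_Y = δ_0/δ_{YY} = 32166/443.7 = 72.5 kN.
Moment equilibrium about X: M_X = Σ(load moments about X) − R_Y·L = 956.5 − 72.5×11 = 159 kN·m.

M_X = 159 kN·m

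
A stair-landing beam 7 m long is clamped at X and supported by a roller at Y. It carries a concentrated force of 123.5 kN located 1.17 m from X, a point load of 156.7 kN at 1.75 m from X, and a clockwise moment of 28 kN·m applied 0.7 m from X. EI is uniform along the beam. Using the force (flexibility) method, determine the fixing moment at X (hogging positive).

M_X = 310.3 kN·m

Release the roller at Y. Primary structure: cantilever fixed at X.
Primary-structure tip deflection at Y by superposition:
  point load 123.5 at a = 1.17: Pa²(3L − a)/(6EI) = 558.7/EI
  point load 156.7 at a = 1.75: Pa²(3L − a)/(6EI) = 1540/EI
  clockwise couple 28 at a = 0.7: M₀a(2L − a)/(2EI) = 130.3/EI
  δ_0 = 2229/EI
Tip deflection under a unit load at Y: L³/(3EI) = 114.3/EI.
Compatibility at Y: δ_0 − R_Y·δ_{YY} = 0, so R_Y = 2229/114.3 = 19.49 kN.
Moment equilibrium about X: M_X = Σ(load moments about X) − R_Y·L = 446.7 − 19.49×7 = 310.3 kN·m.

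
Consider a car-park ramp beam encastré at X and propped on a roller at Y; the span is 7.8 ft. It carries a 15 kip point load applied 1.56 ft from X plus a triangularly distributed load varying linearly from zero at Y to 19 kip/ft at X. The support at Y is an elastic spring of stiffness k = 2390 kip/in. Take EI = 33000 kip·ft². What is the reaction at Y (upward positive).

Remove the prop at Y; the released (primary) structure is a cantilever built in at X.
Downward deflection at the released point Y due to the loads:
  point load 15 at a = 1.56: Pa²(3L − a)/(6EI) = 132.9/EI
  triangular load, peak 19 at the fixed end: w₀L⁴/(30EI) = 2344/EI
  δ_0 = 2477/EI
Flexibility coefficient — unit upward force at Y: δ_{YY} = L³/(3EI) = 158.2/EI.
With EI = 33000 kip·ft²: δ_0 = 0.075065 ft and δ_{YY} = 0.004793 ft/kip.
Compatibility — the spring shortens by R_Y/k under the reaction it provides: δ_0 − R_Y·δ_{YY} = R_Y/k. With 1/k = 1/(2390×12) ft/kip = 0.000035 ft/kip, R_Y = δ_0 / (δ_{YY} + 1/k) = 0.075065 / (0.004793 + 0.000035) = 15.55 kip.

R_Y = 15.55 kip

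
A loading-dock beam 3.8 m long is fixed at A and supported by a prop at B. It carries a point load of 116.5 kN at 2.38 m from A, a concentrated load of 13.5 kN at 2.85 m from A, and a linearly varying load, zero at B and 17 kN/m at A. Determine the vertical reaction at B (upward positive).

Take the reaction at B as the redundant and release it; the primary structure is a cantilever fixed at A.
Primary-structure tip deflection at B by superposition:
  point load 116.5 at a = 2.38: Pa²(3L − a)/(6EI) = 992.1/EI
  point load 13.5 at a = 2.85: Pa²(3L − a)/(6EI) = 156.3/EI
  triangular load, peak 17 at the fixed end: w₀L⁴/(30EI) = 118.2/EI
  δ_0 = 1266/EI
Flexibility coefficient — unit upward force at B: δ_{BB} = L³/(3EI) = 18.29/EI.
The prop prevents deflection at B: R_B = δ_0/δ_{BB} = 1266/18.29 = 69.24 kN.

R_B = 69.24 kN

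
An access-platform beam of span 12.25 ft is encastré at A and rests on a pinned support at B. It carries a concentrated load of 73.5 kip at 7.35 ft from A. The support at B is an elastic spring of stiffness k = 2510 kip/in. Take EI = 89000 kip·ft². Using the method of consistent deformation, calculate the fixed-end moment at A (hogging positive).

Release the roller at B. Primary structure: cantilever fixed at A.
Downward deflection at the released point B due to the loads:
  point load 73.5 at a = 7.35: Pa²(3L − a)/(6EI) = 19456/EI
Flexibility coefficient — unit upward force at B: δ_{BB} = L³/(3EI) = 612.8/EI.
With EI = 89000 kip·ft²: δ_0 = 0.21861 ft and δ_{BB} = 0.006885 ft/kip.
Compatibility — the spring shortens by R_B/k under the reaction it provides: δ_0 − R_B·δ_{BB} = R_B/k. With 1/k = 1/(2510×12) ft/kip = 0.000033 ft/kip, R_B = δ_0 / (δ_{BB} + 1/k) = 0.21861 / (0.006885 + 0.000033) = 31.6 kip.
Moment equilibrium about A: M_A = Σ(load moments about A) − R_B·L = 540.2 − 31.6×12.25 = 153.1 kip·ft.

M_A = 153.1 kip·ft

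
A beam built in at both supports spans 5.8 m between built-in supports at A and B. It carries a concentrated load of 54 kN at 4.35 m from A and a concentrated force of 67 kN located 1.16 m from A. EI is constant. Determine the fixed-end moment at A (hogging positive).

Release both end moments; the primary structure is a simply-supported span AB with redundants M_A and M_B.
Simple-span end rotations at A and B under the given loads:
  at A: point load 54 at a = 4.35: Pab(L + b)/(6LEI) = 70.96/EI
  at B: point load 54 at a = 4.35: Pab(L + a)/(6LEI) = 99.34/EI
  at A: point load 67 at a = 1.16: Pab(L + b)/(6LEI) = 108.2/EI
  at B: point load 67 at a = 1.16: Pab(L + a)/(6LEI) = 72.12/EI
  θ_A0 = 179.1/EI,  θ_B0 = 171.5/EI
Flexibility coefficients: a unit moment at one end gives L/(3EI) there and L/(6EI) at the far end, so f₁₁ = f₂₂ = 1.933/EI and f₁₂ = f₂₁ = 0.9667/EI.
Compatibility — zero rotation at each built-in end:
  1.933 M_A + 0.9667 M_B = 179.1
  0.9667 M_A + 1.933 M_B = 171.5
Solving the pair gives M_A = 64.42 kN·m and M_B = 56.48 kN·m (hogging).

M_A = 64.42 kN·m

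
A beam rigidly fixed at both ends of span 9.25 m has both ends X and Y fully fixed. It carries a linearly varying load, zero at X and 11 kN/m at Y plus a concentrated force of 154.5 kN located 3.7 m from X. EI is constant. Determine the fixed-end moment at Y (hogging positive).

M_Y = 184.3 kN·m

Release both end moments; the primary structure is a simply-supported span XY with redundants M_X and M_Y.
On the primary (simply-supported) span, the end slopes from the loading are:
  at X: triangular load, peak 11: 7w₀L³/(360EI) = 169.3/EI
  at Y: triangular load, peak 11: w₀L³/(45EI) = 193.5/EI
  at X: point load 154.5 at a = 3.7: Pab(L + b)/(6LEI) = 846/EI
  at Y: point load 154.5 at a = 3.7: Pab(L + a)/(6LEI) = 740.3/EI
  θ_X0 = 1015/EI,  θ_Y0 = 933.8/EI
Flexibility coefficients: a unit moment at one end gives L/(3EI) there and L/(6EI) at the far end, so f₁₁ = f₂₂ = 3.083/EI and f₁₂ = f₂₁ = 1.542/EI.
Compatibility — zero rotation at each built-in end:
  3.083 M_X + 1.542 M_Y = 1015
  1.542 M_X + 3.083 M_Y = 933.8
Solving the pair gives M_X = 237.2 kN·m and M_Y = 184.3 kN·m (hogging).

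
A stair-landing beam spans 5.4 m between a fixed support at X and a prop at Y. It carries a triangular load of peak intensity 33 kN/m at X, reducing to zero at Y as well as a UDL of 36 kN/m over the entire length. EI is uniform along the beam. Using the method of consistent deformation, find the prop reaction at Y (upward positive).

Take the reaction at Y as the redundant and release it; the primary structure is a cantilever fixed at X.
Free-end deflection of the primary structure under the applied loading (downward +):
  triangular load, peak 33 at the fixed end: w₀L⁴/(30EI) = 935.3/EI
  UDL 36: wL⁴/(8EI) = 3826/EI
  δ_0 = 4762/EI
Tip deflection under a unit load at Y: L³/(3EI) = 52.49/EI.
The prop prevents deflection at Y: R_Y = δ_0/δ_{YY} = 4762/52.49 = 90.72 kN.

R_Y = 90.72 kN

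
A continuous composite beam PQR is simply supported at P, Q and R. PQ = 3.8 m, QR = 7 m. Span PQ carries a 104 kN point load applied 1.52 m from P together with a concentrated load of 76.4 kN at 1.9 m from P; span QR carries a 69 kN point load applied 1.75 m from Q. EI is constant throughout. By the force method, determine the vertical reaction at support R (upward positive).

Release continuity at Q by inserting a hinge; the redundant is the internal moment M_Q. The primary structure is two simply-supported spans PQ and QR.
End slopes at the hinge Q, treating each span as simply supported:
  span PQ: point load 104 at a = 1.52: Pab(L + a)/(6LEI) = 84.1/EI
  span PQ: point load 76.4 at a = 1.9: Pab(L + a)/(6LEI) = 68.95/EI
  span QR: point load 69 at a = 1.75: Pab(L + b)/(6LEI) = 184.9/EI
  relative rotation θ_0 = (153 + 184.9)/EI = 337.9/EI
A unit hogging moment at Q produces rotation L₁/(3EI) + L₂/(3EI) = 3.6/EI.
Slope continuity at Q: θ_0 = M_Q·3.6/EI, so M_Q = 337.9/3.6 = 93.87 kN·m (hogging).
Span QR, ΣM about R: R_Q^{QR}·7 = 362.2 + 93.87, so R_Q^{QR} = 65.16 kN and R_R = 69 − 65.16 = 3.839 kN.

R_R = 3.839 kN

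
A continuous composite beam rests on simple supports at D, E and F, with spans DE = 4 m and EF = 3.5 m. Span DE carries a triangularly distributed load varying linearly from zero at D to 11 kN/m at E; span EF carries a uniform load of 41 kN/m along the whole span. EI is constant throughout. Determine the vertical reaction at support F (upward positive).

Release continuity at E by inserting a hinge; the redundant is the internal moment M_E. The primary structure is two simply-supported spans DE and EF.
End slopes at the hinge E, treating each span as simply supported:
  span DE: triangular load, peak 11: w₀L³/(45EI) = 15.64/EI
  span EF: UDL 41: wL³/(24EI) = 73.24/EI
  relative rotation θ_0 = (15.64 + 73.24)/EI = 88.89/EI
A unit hogging moment at E produces rotation L₁/(3EI) + L₂/(3EI) = 2.5/EI.
Slope continuity at E: θ_0 = M_E·2.5/EI, so M_E = 88.89/2.5 = 35.56 kN·m (hogging).
Span EF, ΣM about F: R_E^{EF}·3.5 = 251.1 + 35.56, so R_E^{EF} = 81.91 kN and R_F = 143.5 − 81.91 = 61.59 kN.

R_F = 61.59 kN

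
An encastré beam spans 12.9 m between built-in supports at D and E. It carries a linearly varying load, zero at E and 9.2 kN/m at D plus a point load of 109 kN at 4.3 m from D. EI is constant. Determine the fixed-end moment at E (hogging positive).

M_E = 155.2 kN·m

Release both end moments; the primary structure is a simply-supported span DE with redundants M_D and M_E.
On the primary (simply-supported) span, the end slopes from the loading are:
  at D: triangular load, peak 9.2: w₀L³/(45EI) = 438.9/EI
  at E: triangular load, peak 9.2: 7w₀L³/(360EI) = 384/EI
  at D: point load 109 at a = 4.3: Pab(L + b)/(6LEI) = 1120/EI
  at E: point load 109 at a = 4.3: Pab(L + a)/(6LEI) = 895.7/EI
  θ_D0 = 1559/EI,  θ_E0 = 1280/EI
Flexibility coefficients: a unit moment at one end gives L/(3EI) there and L/(6EI) at the far end, so f₁₁ = f₂₂ = 4.3/EI and f₁₂ = f₂₁ = 2.15/EI.
Compatibility — zero rotation at each built-in end:
  4.3 M_D + 2.15 M_E = 1559
  2.15 M_D + 4.3 M_E = 1280
Solving the pair gives M_D = 284.9 kN·m and M_E = 155.2 kN·m (hogging).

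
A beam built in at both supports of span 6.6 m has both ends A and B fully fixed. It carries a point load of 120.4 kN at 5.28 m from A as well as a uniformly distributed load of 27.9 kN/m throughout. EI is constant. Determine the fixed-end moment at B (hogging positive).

M_B = 203 kN·m

Take the two fixed-end moments M_A, M_B as redundants; the released structure is the simple span AB.
On the primary (simply-supported) span, the end slopes from the loading are:
  at A: point load 120.4 at a = 5.28: Pab(L + b)/(6LEI) = 167.8/EI
  at B: point load 120.4 at a = 5.28: Pab(L + a)/(6LEI) = 251.7/EI
  at A: UDL 27.9: wL³/(24EI) = 334.2/EI
  at B: UDL 27.9: wL³/(24EI) = 334.2/EI
  θ_A0 = 502/EI,  θ_B0 = 586/EI
Flexibility coefficients: a unit moment at one end gives L/(3EI) there and L/(6EI) at the far end, so f₁₁ = f₂₂ = 2.2/EI and f₁₂ = f₂₁ = 1.1/EI.
Compatibility — zero rotation at each built-in end:
  2.2 M_A + 1.1 M_B = 502
  1.1 M_A + 2.2 M_B = 586
Solving the pair gives M_A = 126.7 kN·m and M_B = 203 kN·m (hogging).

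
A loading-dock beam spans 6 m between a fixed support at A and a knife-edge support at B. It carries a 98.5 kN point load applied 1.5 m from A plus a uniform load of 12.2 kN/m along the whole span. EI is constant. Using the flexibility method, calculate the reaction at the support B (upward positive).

Take the reaction at B as the redundant and release it; the primary structure is a cantilever fixed at A.
Primary-structure tip deflection at B by superposition:
  point load 98.5 at a = 1.5: Pa²(3L − a)/(6EI) = 609.5/EI
  UDL 12.2: wL⁴/(8EI) = 1976/EI
  δ_0 = 2586/EI
Tip deflection under a unit load at B: L³/(3EI) = 72/EI.
The prop prevents deflection at B: R_B = δ_0/δ_{BB} = 2586/72 = 35.91 kN.

R_B = 35.91 kN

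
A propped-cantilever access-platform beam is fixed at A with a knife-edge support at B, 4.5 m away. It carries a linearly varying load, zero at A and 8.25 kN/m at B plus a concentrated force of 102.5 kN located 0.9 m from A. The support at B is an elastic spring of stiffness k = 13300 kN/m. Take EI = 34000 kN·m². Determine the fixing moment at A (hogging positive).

M_A = 81.74 kN·m

Choose R_B as the redundant. The primary structure is the cantilever fixed at A.
Primary-structure tip deflection at B by superposition:
  triangular load, peak 8.25 at the free end: 11w₀L⁴/(120EI) = 310.1/EI
  point load 102.5 at a = 0.9: Pa²(3L − a)/(6EI) = 174.4/EI
  δ_0 = 484.5/EI
Tip deflection under a unit load at B: L³/(3EI) = 30.38/EI.
With EI = 34000 kN·m²: δ_0 = 0.014249 m and δ_{BB} = 0.000893 m/kN.
Compatibility — the spring shortens by R_B/k under the reaction it provides: δ_0 − R_B·δ_{BB} = R_B/k. With 1/k = 0.000075 m/kN, R_B = δ_0 / (δ_{BB} + 1/k) = 0.014249 / (0.000893 + 0.000075) = 14.71 kN.
Moment equilibrium about A: M_A = Σ(load moments about A) − R_B·L = 147.9 − 14.71×4.5 = 81.74 kN·m.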